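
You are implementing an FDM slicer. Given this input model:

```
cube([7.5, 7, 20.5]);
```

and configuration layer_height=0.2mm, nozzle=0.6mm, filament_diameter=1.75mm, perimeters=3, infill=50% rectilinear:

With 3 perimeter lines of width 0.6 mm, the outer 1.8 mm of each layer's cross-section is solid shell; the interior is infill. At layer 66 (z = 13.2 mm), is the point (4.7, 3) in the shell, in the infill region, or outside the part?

infill

At z = 13.2 mm: the cube (footprint 7.5×7) is included at this height. Overall, the cross-section is a single solid region. The nearest boundary edge runs (7.50, 0.00)→(7.50, 7.00); distance from the point to it = 2.80 mm. The point is inside the cross-section and 2.80 mm from the nearest boundary — more than the 1.8 mm shell width (3 × 0.6), so it's in the infill interior.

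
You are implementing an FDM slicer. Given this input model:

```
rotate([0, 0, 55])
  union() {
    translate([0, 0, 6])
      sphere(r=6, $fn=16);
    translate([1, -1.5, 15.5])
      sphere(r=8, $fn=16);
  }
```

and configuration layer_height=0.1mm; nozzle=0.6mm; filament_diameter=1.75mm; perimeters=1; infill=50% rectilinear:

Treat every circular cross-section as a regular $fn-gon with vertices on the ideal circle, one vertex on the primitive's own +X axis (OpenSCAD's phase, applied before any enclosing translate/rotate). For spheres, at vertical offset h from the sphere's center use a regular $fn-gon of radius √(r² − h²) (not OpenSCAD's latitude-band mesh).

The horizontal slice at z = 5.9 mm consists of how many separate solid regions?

At z = 5.9 mm: the r=6 sphere contributes a regular 16-gon of circumradius √(6²−0.1²) = 5.999; the sphere at (1, -1.5) is absent (|z−center|=9.600 > r=8); Taking the union: only the r=6 sphere is present, so the union is just that shape — 1 connected region; (whole slice rotated 55° about Z — lengths, areas and connectivity unchanged). The result has 1 disconnected region.

1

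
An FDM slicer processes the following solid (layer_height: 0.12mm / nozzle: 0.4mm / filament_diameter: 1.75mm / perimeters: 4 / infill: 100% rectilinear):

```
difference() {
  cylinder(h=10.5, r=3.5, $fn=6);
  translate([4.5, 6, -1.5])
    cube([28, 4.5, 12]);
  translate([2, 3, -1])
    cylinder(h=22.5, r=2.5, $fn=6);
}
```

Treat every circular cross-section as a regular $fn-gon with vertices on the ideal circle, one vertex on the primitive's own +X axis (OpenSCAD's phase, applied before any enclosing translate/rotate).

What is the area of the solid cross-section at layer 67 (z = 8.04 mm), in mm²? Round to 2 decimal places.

26.85 mm²

At z = 8.04 mm: the cylinder: section is a regular 6-gon, circumradius r=3.5 (area = (6/2)·3.500²·sin(360°/6) = 31.83 mm²); the cube at (4.5, 6) is present — its section is the full 28×4.5 rectangle (area 126.00 mm²); the r=2.5 cylinder at (2, 3) gives a regular 6-gon of circumradius 2.5 (constant along its height) (area = (6/2)·2.500²·sin(360°/6) = 16.24 mm²); Subtracting the remaining from the first: starting from the r=3.5 cylinder (31.83 mm²), the 28×4.5 cube at (4.5, 6) misses the remaining region (no effect); the r=2.5 cylinder at (2, 3) partially overlaps it — only the 4.98 mm² overlap (of its 16.24 mm²) is removed, clipping the outline — area = 26.85 mm². Overall, the cross-section is a single solid region. Net area = 26.85 mm².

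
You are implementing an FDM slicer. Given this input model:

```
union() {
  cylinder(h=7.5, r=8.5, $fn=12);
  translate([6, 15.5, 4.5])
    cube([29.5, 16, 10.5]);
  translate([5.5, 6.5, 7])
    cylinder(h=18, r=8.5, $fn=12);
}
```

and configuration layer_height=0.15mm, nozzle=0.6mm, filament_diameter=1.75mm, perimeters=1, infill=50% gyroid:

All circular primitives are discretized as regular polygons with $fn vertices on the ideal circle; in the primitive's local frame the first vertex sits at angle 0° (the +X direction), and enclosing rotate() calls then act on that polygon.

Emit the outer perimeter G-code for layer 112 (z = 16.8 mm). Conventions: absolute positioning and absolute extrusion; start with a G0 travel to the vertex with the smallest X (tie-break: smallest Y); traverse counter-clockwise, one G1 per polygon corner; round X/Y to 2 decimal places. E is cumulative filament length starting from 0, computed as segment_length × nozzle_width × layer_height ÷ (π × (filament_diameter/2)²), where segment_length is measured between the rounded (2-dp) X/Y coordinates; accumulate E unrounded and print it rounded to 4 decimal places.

G0 X-3.00 Y6.50 Z16.80
G1 X-1.86 Y2.25 E0.1646
G1 X1.25 Y-0.86 E0.3292
G1 X5.50 Y-2.00 E0.4939
G1 X9.75 Y-0.86 E0.6585
G1 X12.86 Y2.25 E0.8231
G1 X14.00 Y6.50 E0.9877
G1 X12.86 Y10.75 E1.1524
G1 X9.75 Y13.86 E1.3169
G1 X5.50 Y15.00 E1.4816
G1 X1.25 Y13.86 E1.6462
G1 X-1.86 Y10.75 E1.8108
G1 X-3.00 Y6.50 E1.9755

At z = 16.8 mm: the cylinder is not intersected at this z (z outside [0, 7.5]); the cube at (6, 15.5) is absent (z outside [4.5, 15]); the cylinder at (5.5, 6.5): section is a regular 12-gon, circumradius r=8.5; Merging all regions: only the r=8.5 cylinder at (5.5, 6.5) is present, so the union is just that shape — 1 connected region. The outline is a single polygon with 12 vertices. Extrusion per mm of travel: 0.6 × 0.15 / (π × 0.875²) = 0.037418. Accumulating E over each segment gives final E = 1.9755.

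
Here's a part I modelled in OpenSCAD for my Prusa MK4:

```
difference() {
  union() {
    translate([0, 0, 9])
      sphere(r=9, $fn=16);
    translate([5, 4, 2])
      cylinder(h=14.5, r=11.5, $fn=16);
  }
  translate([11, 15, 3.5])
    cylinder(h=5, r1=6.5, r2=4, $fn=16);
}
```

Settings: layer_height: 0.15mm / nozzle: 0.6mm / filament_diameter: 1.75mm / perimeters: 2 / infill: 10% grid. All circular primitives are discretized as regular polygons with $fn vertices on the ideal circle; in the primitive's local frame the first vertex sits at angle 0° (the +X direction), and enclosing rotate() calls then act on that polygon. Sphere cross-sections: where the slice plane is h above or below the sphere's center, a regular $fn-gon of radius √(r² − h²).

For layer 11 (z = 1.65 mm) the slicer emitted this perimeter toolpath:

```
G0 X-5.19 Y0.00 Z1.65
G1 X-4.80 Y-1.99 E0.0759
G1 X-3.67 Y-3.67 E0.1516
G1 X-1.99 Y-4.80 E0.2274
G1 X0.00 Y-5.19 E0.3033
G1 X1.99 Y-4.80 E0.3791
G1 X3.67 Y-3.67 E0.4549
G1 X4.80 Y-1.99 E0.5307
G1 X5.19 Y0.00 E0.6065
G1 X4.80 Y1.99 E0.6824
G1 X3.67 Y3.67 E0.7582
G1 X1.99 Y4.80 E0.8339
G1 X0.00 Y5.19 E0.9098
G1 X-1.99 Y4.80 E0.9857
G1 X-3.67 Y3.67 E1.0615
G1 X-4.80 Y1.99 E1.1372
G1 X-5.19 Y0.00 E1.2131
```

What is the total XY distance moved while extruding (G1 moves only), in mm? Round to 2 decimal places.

Sum the Euclidean lengths of each G1 segment: total = 32.42 mm.

32.42 mm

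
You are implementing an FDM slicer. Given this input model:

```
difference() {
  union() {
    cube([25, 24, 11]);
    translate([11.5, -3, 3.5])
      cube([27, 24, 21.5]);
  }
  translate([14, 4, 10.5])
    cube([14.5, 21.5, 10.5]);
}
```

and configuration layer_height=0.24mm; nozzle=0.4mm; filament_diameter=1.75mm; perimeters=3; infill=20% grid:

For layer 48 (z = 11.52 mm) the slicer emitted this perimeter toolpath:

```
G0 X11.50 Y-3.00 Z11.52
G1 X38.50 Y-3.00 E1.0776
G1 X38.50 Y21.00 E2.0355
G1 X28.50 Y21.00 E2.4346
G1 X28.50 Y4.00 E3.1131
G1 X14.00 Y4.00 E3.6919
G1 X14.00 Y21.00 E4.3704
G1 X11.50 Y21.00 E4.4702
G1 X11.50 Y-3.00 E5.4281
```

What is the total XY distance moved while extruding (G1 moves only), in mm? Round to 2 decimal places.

Sum the Euclidean lengths of each G1 segment: total = 136.00 mm.

136.00 mm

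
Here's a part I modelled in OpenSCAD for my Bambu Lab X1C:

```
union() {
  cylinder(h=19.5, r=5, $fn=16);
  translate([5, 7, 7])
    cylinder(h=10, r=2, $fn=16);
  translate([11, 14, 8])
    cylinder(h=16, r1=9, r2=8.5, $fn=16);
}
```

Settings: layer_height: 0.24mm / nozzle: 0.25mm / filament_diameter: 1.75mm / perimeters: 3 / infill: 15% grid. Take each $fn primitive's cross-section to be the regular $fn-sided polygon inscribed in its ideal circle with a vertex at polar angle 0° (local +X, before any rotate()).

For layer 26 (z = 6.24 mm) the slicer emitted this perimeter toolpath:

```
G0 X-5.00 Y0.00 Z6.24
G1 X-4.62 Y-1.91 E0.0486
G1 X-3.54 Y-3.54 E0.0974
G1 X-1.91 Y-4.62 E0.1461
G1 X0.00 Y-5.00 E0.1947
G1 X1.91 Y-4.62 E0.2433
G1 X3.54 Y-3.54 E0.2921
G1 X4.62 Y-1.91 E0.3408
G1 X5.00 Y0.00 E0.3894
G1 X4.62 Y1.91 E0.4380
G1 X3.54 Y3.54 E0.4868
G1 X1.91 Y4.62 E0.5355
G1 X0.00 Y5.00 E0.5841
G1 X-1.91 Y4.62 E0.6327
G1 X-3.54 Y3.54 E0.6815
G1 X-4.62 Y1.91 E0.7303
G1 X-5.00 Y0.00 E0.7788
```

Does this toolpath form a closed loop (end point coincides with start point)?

yes

Start point (G0): (-5.00, 0.00). End point (last G1): the path returns to the start — closed.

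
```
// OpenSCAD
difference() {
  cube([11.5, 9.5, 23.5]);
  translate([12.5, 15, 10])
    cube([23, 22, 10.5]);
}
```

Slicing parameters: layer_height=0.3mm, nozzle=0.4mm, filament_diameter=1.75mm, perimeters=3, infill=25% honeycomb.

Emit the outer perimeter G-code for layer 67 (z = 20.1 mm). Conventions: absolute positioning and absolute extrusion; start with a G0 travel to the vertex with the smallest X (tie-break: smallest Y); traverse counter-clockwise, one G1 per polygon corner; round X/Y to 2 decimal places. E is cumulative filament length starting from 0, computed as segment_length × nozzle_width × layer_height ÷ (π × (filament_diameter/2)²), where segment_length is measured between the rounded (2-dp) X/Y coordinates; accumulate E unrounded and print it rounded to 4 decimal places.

At z = 20.1 mm: the cube is present — its section is the full 11.5×9.5 rectangle; the 23×22 cube at (12.5, 15) contributes its full rectangle; After the difference (first − rest): starting from the 11.5×9.5 cube, the 23×22 cube at (12.5, 15) misses the remaining region (no effect) — 1 connected region. The outline is a single polygon with 4 vertices. Extrusion per mm of travel: 0.4 × 0.3 / (π × 0.875²) = 0.049890. Accumulating E over each segment gives final E = 2.0954.

G0 X0.00 Y0.00 Z20.10
G1 X11.50 Y0.00 E0.5737
G1 X11.50 Y9.50 E1.0477
G1 X0.00 Y9.50 E1.6214
G1 X0.00 Y0.00 E2.0954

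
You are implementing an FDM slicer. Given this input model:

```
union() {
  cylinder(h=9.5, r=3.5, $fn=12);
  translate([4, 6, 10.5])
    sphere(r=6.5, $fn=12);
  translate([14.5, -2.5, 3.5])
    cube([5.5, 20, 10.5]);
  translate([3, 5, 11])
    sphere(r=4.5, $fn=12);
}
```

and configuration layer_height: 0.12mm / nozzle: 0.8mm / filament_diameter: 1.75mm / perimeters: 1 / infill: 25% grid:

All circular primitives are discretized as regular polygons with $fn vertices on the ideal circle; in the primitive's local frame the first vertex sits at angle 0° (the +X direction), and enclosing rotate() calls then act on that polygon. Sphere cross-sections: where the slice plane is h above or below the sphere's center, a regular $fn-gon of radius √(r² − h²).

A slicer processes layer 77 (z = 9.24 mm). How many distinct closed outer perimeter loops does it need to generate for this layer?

At z = 9.24 mm: the cylinder: section is a regular 12-gon, circumradius r=3.5; the r=6.5 sphere at (4, 6) slices to a regular 12-gon of circumradius 6.377 (√(r²−h²) with h=1.26 from center); the 5.5×20 cube at (14.5, -2.5) contributes its full rectangle; the r=4.5 sphere at (3, 5) slices to a regular 12-gon of circumradius 4.142 (√(r²−h²) with h=1.76 from center); Merging all regions: the regions partially overlap (shared area 61.51 mm²), so overlapping operands fuse into one piece — 2 connected regions. The result has 2 disconnected regions.

2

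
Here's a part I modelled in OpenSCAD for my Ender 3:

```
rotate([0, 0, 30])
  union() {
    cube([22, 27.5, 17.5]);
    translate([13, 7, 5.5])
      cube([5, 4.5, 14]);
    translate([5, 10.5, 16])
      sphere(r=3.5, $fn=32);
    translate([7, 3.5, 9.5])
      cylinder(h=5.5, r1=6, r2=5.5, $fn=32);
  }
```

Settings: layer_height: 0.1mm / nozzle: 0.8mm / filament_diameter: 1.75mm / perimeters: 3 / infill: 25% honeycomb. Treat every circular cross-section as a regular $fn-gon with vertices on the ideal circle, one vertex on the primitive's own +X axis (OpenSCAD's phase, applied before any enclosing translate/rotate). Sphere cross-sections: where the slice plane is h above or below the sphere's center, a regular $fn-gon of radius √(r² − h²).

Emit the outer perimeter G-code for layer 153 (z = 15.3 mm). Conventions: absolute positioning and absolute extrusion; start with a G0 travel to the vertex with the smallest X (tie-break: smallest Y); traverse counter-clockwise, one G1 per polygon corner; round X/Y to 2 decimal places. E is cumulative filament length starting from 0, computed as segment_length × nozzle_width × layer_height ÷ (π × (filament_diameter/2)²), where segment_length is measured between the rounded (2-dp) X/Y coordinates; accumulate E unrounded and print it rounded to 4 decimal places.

At z = 15.3 mm: the cube (footprint 22×27.5) is included at this height; the cube at (13, 7) is present — its section is the full 5×4.5 rectangle; the r=3.5 sphere at (5, 10.5) contributes a regular 32-gon of circumradius √(3.5²−0.7²) = 3.429; the cone at (7, 3.5) is not intersected at this z (z outside [9.5, 15]); Combining (union): the regions partially overlap (shared area 59.21 mm²), so overlapping operands fuse into one piece — 1 connected region; (rotated 30° about Z; rotation is an isometry so areas/perimeters/island counts are preserved). The outline is a single polygon with 4 vertices. Extrusion per mm of travel: 0.8 × 0.1 / (π × 0.875²) = 0.033260. Accumulating E over each segment gives final E = 3.2929.

G0 X-13.75 Y23.82 Z15.30
G1 X0.00 Y0.00 E0.9148
G1 X19.05 Y11.00 E1.6464
G1 X5.30 Y34.82 E2.5612
G1 X-13.75 Y23.82 E3.2929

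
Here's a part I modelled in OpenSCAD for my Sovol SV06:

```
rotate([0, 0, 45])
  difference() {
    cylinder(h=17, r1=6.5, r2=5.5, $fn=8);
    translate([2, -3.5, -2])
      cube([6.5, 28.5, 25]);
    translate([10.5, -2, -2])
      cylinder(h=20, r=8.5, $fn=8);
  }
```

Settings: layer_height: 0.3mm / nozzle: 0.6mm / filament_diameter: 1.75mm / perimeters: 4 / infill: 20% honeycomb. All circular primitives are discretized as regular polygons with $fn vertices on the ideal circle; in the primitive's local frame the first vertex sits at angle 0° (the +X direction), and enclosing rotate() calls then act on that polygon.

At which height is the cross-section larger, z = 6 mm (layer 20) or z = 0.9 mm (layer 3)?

Layer 20 (z = 6): the cone (r1=6.5→r2=5.5) has section circumradius 6.147 here — a regular 8-gon (area = (8/2)·6.147²·sin(360°/8) = 106.88 mm²); the 6.5×28.5 cube at (2, -3.5) contributes its full rectangle (area 185.25 mm²); the r=8.5 cylinder at (10.5, -2) contributes a regular 8-gon of circumradius 8.5 (area = (8/2)·8.500²·sin(360°/8) = 204.35 mm²); Taking the first minus the rest: starting from the cone (106.88 mm²), the 6.5×28.5 cube at (2, -3.5) partially overlaps it — only the 27.23 mm² overlap (of its 185.25 mm²) is removed, clipping the outline; the r=8.5 cylinder at (10.5, -2) partially overlaps it — only the 1.79 mm² overlap (of its 204.35 mm²) is removed, clipping the outline — area = 77.85 mm²; (rotated 45° about Z; rotation is an isometry so areas/perimeters/island counts are preserved). So its area = 77.85 mm². Layer 3 (z = 0.9): the cone contributes a regular 8-gon of circumradius 6.447 (interpolated between r1=6.5 and r2=5.5 at t=0.053) (area = (8/2)·6.447²·sin(360°/8) = 117.56 mm²); the 6.5×28.5 cube at (2, -3.5) contributes its full rectangle (area 185.25 mm²); the r=8.5 cylinder at (10.5, -2) contributes a regular 8-gon of circumradius 8.5 (area = (8/2)·8.500²·sin(360°/8) = 204.35 mm²); After the difference (first − rest): starting from the cone (117.56 mm²), the 6.5×28.5 cube at (2, -3.5) partially overlaps it — only the 30.35 mm² overlap (of its 185.25 mm²) is removed, clipping the outline; the r=8.5 cylinder at (10.5, -2) partially overlaps it — only the 2.45 mm² overlap (of its 204.35 mm²) is removed, clipping the outline — area = 84.76 mm²; (whole slice rotated 45° about Z — lengths, areas and connectivity unchanged). So its area = 84.76 mm². Layer 3 is larger (84.76 vs 77.85 mm²).

layer 3 (z = 0.9 mm)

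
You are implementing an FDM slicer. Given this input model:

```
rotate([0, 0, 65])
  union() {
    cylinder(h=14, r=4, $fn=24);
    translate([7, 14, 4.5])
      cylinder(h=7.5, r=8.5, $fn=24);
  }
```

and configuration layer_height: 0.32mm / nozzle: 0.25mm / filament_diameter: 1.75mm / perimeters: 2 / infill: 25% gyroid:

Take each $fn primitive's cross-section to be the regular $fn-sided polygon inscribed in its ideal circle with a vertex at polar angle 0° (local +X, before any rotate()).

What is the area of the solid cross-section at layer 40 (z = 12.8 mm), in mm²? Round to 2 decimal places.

49.69 mm²

At z = 12.8 mm: the r=4 cylinder gives a regular 24-gon of circumradius 4 (constant along its height) (area = (24/2)·4.000²·sin(360°/24) = 49.69 mm²); the cylinder at (7, 14) is absent (z outside [4.5, 12]); Taking the union: only the r=4 cylinder is present, so the union is just that shape — area = 49.69 mm²; (whole slice rotated 65° about Z — lengths, areas and connectivity unchanged). Overall, the cross-section is a single solid region. Net area = 49.69 mm².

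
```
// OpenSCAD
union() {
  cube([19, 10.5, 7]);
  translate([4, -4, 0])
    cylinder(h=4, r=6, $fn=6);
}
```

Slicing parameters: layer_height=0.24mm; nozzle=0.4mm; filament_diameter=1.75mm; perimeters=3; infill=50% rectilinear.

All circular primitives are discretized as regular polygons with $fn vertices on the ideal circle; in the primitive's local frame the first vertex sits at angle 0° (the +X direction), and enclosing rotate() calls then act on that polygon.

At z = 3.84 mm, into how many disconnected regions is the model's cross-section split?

1

At z = 3.84 mm: the 19×10.5 cube contributes its full rectangle; the r=6 cylinder at (4, -4) contributes a regular 6-gon of circumradius 6; Combining (union): the regions partially overlap (shared area 8.00 mm²), so overlapping operands fuse into one piece — 1 connected region. The result has 1 disconnected region.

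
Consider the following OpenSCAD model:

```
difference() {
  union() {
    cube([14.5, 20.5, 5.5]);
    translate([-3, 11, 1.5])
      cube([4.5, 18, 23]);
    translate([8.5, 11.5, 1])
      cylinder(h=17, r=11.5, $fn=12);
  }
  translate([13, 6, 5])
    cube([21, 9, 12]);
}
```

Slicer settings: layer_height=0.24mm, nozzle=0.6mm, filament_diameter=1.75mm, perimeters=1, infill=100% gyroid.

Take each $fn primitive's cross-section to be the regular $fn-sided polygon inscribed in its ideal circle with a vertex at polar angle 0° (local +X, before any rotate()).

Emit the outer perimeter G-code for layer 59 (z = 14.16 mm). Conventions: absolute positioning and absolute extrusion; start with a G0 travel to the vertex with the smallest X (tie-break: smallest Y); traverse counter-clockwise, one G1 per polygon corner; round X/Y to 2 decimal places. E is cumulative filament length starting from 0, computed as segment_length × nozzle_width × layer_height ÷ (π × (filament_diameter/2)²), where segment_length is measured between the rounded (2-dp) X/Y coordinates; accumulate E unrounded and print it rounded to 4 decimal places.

G0 X-3.00 Y11.00 Z14.16
G1 X-2.87 Y11.00 E0.0078
G1 X-1.46 Y5.75 E0.3332
G1 X2.75 Y1.54 E0.6897
G1 X8.50 Y0.00 E1.0461
G1 X14.25 Y1.54 E1.4024
G1 X18.46 Y5.75 E1.7589
G1 X18.53 Y6.00 E1.7744
G1 X13.00 Y6.00 E2.1055
G1 X13.00 Y15.00 E2.6443
G1 X19.06 Y15.00 E3.0071
G1 X18.46 Y17.25 E3.1465
G1 X14.25 Y21.46 E3.5030
G1 X8.50 Y23.00 E3.8593
G1 X2.75 Y21.46 E4.2157
G1 X1.50 Y20.21 E4.3215
G1 X1.50 Y29.00 E4.8478
G1 X-3.00 Y29.00 E5.1172
G1 X-3.00 Y11.00 E6.1948

At z = 14.16 mm: the cube is absent (z outside [0, 5.5]); the cube at (-3, 11) (footprint 4.5×18) is included at this height; the r=11.5 cylinder at (8.5, 11.5) contributes a regular 12-gon of circumradius 11.5; Combining (union): the regions partially overlap (shared area 28.04 mm²), so overlapping operands fuse into one piece — 1 connected region; the cube at (13, 6) is present — its section is the full 21×9 rectangle; After the difference (first − rest): starting from the result so far, the 21×9 cube at (13, 6) partially overlaps it — only the 57.31 mm² overlap (of its 189.00 mm²) is removed, clipping the outline — 1 connected region. The outline is a single polygon with 18 vertices. Extrusion per mm of travel: 0.6 × 0.24 / (π × 0.875²) = 0.059868. Accumulating E over each segment gives final E = 6.1948.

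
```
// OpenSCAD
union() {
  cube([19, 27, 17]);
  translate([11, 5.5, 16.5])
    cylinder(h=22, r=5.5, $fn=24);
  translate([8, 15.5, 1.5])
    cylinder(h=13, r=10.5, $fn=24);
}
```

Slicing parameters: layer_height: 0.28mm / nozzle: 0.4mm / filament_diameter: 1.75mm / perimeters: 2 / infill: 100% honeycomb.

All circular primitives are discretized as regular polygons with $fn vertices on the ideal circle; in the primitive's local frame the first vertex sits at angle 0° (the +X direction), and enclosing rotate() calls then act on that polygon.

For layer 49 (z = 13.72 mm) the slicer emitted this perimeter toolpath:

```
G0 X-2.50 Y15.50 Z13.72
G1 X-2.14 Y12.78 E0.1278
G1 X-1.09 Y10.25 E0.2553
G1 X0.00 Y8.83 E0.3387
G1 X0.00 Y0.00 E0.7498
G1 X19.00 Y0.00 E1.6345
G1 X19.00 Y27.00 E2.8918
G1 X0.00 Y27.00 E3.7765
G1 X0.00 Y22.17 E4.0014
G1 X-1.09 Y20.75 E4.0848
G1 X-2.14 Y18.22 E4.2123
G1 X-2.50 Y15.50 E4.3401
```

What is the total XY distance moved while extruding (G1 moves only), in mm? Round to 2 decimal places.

93.21 mm

Sum the Euclidean lengths of each G1 segment: total = 93.21 mm.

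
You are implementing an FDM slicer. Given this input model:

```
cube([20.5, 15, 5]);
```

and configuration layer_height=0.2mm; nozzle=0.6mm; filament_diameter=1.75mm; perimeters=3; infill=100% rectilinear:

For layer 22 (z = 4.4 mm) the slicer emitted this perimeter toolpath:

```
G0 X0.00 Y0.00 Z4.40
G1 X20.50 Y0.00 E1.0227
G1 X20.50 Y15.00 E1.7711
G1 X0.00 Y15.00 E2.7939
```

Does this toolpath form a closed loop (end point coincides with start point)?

Start point (G0): (0.00, 0.00). End point (last G1): the path does not return to the start — open.

no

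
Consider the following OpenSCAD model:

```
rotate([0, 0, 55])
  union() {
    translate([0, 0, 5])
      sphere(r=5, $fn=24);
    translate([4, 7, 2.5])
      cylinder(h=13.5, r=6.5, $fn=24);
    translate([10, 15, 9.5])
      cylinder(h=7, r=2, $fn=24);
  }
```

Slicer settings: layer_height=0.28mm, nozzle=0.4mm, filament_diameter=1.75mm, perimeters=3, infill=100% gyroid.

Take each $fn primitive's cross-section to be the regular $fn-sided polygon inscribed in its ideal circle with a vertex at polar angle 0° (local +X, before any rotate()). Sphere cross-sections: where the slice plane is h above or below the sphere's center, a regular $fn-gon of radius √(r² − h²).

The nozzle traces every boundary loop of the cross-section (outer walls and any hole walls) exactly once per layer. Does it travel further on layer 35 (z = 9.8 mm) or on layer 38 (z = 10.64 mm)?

Layer 35 (z = 9.8): the r=5 sphere slices to a regular 24-gon of circumradius 1.400 (√(r²−h²) with h=4.8 from center) (perimeter = 2·24·1.400·sin(180°/24) = 8.77 mm); the r=6.5 cylinder at (4, 7) gives a regular 24-gon of circumradius 6.5 (constant along its height) (perimeter = 2·24·6.500·sin(180°/24) = 40.72 mm); the r=2 cylinder at (10, 15) gives a regular 24-gon of circumradius 2 (constant along its height) (perimeter = 2·24·2.000·sin(180°/24) = 12.53 mm); Combining (union): the 3 present regions are separate (no shared area or edge), so areas and boundary lengths simply add and each stays a separate island — boundary = 62.03 mm; (rotated 55° about Z; rotation is an isometry so areas/perimeters/island counts are preserved). So its perimeter = 62.03 mm. Layer 38 (z = 10.64): the sphere is absent (|z−center|=5.640 > r=5); the r=6.5 cylinder at (4, 7) gives a regular 24-gon of circumradius 6.5 (constant along its height) (perimeter = 2·24·6.500·sin(180°/24) = 40.72 mm); the r=2 cylinder at (10, 15) contributes a regular 24-gon of circumradius 2 (perimeter = 2·24·2.000·sin(180°/24) = 12.53 mm); Taking the union: the 2 present regions are separate (no shared area or edge), so areas and boundary lengths simply add and each stays a separate island — boundary = 53.25 mm; (rotated 55° about Z; rotation is an isometry so areas/perimeters/island counts are preserved). So its perimeter = 53.25 mm. Layer 35 is larger (62.03 vs 53.25 mm).

layer 35 (z = 9.8 mm)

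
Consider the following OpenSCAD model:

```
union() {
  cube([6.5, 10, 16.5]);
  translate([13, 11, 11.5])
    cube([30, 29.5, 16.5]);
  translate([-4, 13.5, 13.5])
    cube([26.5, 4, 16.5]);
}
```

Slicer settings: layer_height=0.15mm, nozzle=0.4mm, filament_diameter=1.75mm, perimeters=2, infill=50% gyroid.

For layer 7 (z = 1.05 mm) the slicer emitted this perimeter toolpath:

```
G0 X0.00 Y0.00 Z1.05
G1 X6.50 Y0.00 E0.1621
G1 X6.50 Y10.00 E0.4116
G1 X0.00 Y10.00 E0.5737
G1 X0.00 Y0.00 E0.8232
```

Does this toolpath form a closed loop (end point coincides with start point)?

yes

Start point (G0): (0.00, 0.00). End point (last G1): the path returns to the start — closed.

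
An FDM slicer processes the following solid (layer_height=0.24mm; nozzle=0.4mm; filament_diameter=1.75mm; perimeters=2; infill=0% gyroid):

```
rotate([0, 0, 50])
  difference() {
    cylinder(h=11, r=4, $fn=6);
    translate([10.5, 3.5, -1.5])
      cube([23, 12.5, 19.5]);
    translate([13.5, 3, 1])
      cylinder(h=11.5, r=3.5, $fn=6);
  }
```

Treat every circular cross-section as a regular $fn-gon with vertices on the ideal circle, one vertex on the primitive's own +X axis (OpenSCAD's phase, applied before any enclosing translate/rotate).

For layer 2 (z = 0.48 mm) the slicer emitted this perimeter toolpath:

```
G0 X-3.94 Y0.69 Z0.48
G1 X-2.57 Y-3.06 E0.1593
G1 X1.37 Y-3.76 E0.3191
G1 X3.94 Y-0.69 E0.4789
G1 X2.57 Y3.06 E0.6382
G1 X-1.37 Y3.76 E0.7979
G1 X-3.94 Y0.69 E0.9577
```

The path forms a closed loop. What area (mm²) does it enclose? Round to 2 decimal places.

41.55 mm²

Apply the shoelace formula to the sequence of (X, Y) vertices; enclosed area = 41.55 mm².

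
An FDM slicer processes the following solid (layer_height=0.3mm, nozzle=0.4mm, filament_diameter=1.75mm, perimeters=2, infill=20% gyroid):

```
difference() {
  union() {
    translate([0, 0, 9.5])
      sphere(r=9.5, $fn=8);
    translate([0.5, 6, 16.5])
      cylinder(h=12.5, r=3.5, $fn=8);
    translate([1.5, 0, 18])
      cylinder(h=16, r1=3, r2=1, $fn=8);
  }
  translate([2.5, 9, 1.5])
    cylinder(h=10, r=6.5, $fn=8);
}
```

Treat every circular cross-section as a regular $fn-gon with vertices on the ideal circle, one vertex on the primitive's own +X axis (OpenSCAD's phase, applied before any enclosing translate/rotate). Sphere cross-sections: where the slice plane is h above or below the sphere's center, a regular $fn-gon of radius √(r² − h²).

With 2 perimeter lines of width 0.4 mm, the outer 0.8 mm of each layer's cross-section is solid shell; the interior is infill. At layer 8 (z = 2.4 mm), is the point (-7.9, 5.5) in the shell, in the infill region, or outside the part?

outside

At z = 2.4 mm: the r=9.5 sphere slices to a regular 8-gon of circumradius 6.312 (√(r²−h²) with h=7.1 from center); the cylinder at (0.5, 6) is not intersected at this z (z outside [16.5, 29]); the cone at (1.5, 0) is not intersected at this z (z outside [18, 34]); Merging all regions: only the r=9.5 sphere is present, so the union is just that shape — 1 connected region; the r=6.5 cylinder at (2.5, 9) contributes a regular 8-gon of circumradius 6.5; Subtracting the remaining from the first: starting from the result so far, the r=6.5 cylinder at (2.5, 9) partially overlaps it — only the 15.22 mm² overlap (of its 119.50 mm²) is removed, clipping the outline — 1 connected region. Overall, the cross-section is a single solid region. The nearest boundary edge runs (-6.31, 0.00)→(-4.46, 4.46); distance from the point to it = 3.57 mm. The point is not inside any of the regions above, so it lies outside the cross-section (3.57 mm from the nearest boundary).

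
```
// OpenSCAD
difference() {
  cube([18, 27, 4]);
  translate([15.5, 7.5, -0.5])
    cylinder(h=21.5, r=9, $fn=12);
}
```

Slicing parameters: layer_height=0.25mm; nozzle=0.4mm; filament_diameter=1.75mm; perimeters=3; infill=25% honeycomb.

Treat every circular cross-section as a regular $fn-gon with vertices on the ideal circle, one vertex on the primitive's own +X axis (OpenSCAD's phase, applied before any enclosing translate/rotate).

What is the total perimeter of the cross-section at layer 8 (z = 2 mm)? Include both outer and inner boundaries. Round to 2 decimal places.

92.34 mm

At z = 2 mm: the 18×27 cube contributes its full rectangle (perimeter 90.00 mm); the cylinder at (15.5, 7.5): section is a regular 12-gon, circumradius r=9 (perimeter = 2·12·9.000·sin(180°/12) = 55.90 mm); Taking the first minus the rest: starting from the 18×27 cube, the r=9 cylinder at (15.5, 7.5) partially overlaps it — only the 157.83 mm² overlap (of its 243.00 mm²) is removed, clipping the outline — boundary = 92.34 mm. Overall, the cross-section is a single solid region. Total boundary length (outer) = 92.34 mm.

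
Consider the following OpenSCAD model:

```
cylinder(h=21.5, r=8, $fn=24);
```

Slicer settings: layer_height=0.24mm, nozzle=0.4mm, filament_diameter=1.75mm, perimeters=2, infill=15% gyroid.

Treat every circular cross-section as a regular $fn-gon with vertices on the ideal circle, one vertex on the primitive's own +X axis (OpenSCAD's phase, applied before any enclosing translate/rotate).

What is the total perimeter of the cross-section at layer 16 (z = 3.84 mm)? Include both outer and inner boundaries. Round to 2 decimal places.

50.12 mm

At z = 3.84 mm: the cylinder: section is a regular 24-gon, circumradius r=8 (perimeter = 2·24·8.000·sin(180°/24) = 50.12 mm). Overall, the cross-section is a single solid region. Total boundary length (outer) = 50.12 mm.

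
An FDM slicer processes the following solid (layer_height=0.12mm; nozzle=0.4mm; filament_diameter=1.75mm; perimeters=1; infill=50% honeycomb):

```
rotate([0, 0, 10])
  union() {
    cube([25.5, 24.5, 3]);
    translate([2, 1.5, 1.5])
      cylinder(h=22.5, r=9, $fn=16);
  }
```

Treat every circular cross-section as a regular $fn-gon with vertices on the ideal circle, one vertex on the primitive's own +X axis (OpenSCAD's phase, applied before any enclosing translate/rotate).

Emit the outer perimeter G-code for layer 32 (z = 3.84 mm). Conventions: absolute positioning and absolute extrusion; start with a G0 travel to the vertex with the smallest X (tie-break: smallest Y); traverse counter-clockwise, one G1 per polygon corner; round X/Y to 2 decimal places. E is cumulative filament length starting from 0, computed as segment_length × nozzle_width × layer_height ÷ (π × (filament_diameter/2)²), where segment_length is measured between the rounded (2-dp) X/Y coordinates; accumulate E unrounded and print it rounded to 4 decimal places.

G0 X-7.15 Y0.26 Z3.84
G1 X-5.88 Y-3.01 E0.0700
G1 X-3.45 Y-5.55 E0.1402
G1 X-0.24 Y-6.96 E0.2101
G1 X3.27 Y-7.04 E0.2802
G1 X6.54 Y-5.77 E0.3502
G1 X9.08 Y-3.34 E0.4203
G1 X10.50 Y-0.12 E0.4906
G1 X10.57 Y3.39 E0.5606
G1 X9.30 Y6.66 E0.6306
G1 X6.87 Y9.20 E0.7008
G1 X3.66 Y10.61 E0.7707
G1 X0.15 Y10.69 E0.8408
G1 X-3.13 Y9.42 E0.9110
G1 X-5.66 Y6.99 E0.9810
G1 X-7.08 Y3.77 E1.0512
G1 X-7.15 Y0.26 E1.1213

At z = 3.84 mm: the cube is absent (z outside [0, 3]); the r=9 cylinder at (2, 1.5) contributes a regular 16-gon of circumradius 9; Taking the union: only the r=9 cylinder at (2, 1.5) is present, so the union is just that shape — 1 connected region; (rotated 10° about Z; rotation is an isometry so areas/perimeters/island counts are preserved). The outline is a single polygon with 16 vertices. Extrusion per mm of travel: 0.4 × 0.12 / (π × 0.875²) = 0.019956. Accumulating E over each segment gives final E = 1.1213.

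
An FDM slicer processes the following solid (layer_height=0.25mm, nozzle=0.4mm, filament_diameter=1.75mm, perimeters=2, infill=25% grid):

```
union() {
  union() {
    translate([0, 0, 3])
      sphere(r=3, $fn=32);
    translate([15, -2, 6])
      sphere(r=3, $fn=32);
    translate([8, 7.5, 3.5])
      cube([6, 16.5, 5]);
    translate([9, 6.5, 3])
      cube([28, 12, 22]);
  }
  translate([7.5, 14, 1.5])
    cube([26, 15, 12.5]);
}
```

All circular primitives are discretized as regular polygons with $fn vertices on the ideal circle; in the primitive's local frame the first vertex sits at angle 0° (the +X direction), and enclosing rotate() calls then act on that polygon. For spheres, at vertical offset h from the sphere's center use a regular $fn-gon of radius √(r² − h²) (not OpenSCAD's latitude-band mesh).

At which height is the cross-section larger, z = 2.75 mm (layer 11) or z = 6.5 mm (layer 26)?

Layer 11 (z = 2.75): the r=3 sphere contributes a regular 32-gon of circumradius √(3²−0.25²) = 2.990 (area = (32/2)·2.990²·sin(360°/32) = 27.90 mm²); the sphere at (15, -2) is absent (|z−center|=3.250 > r=3); the cube at (8, 7.5) is absent (z outside [3.5, 8.5]); the cube at (9, 6.5) is not intersected at this z (z outside [3, 25]); Merging all regions: only the r=3 sphere is present, so the union is just that shape — area = 27.90 mm²; the cube at (7.5, 14) (footprint 26×15) is included at this height (area 390.00 mm²); Taking the union: the 2 present regions are separate (no shared area or edge), so areas and boundary lengths simply add and each stays a separate island — area = 417.90 mm². So its area = 417.90 mm². Layer 26 (z = 6.5): the sphere does not reach this height (|z−center|=3.500 > r=3); the r=3 sphere at (15, -2) slices to a regular 32-gon of circumradius 2.958 (√(r²−h²) with h=0.5 from center) (area = (32/2)·2.958²·sin(360°/32) = 27.31 mm²); the cube at (8, 7.5) is present — its section is the full 6×16.5 rectangle (area 99.00 mm²); the 28×12 cube at (9, 6.5) contributes its full rectangle (area 336.00 mm²); Taking the union: the regions partially overlap — summed areas 462.31 mm² minus the doubly-counted overlap 55.00 mm² gives 407.31 mm² — area = 407.31 mm²; the 26×15 cube at (7.5, 14) contributes its full rectangle (area 390.00 mm²); Combining (union): the regions partially overlap — summed areas 797.31 mm² minus the doubly-counted overlap 147.75 mm² gives 649.56 mm² — area = 649.56 mm². So its area = 649.56 mm². Layer 26 is larger (649.56 vs 417.90 mm²).

layer 26 (z = 6.5 mm)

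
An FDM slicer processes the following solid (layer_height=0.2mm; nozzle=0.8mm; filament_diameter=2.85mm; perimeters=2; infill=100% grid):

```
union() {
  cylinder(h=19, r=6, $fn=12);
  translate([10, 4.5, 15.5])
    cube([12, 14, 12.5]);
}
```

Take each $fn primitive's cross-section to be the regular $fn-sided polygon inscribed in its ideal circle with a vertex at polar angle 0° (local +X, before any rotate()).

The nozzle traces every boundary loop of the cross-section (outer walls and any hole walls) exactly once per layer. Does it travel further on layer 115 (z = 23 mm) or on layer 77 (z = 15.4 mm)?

Layer 115 (z = 23): the cylinder does not reach this height (z outside [0, 19]); the cube at (10, 4.5) (footprint 12×14) is included at this height (perimeter 52.00 mm); Taking the union: only the 12×14 cube at (10, 4.5) is present, so the union is just that shape — boundary = 52.00 mm. So its perimeter = 52.00 mm. Layer 77 (z = 15.4): the r=6 cylinder contributes a regular 12-gon of circumradius 6 (perimeter = 2·12·6.000·sin(180°/12) = 37.27 mm); the cube at (10, 4.5) is not intersected at this z (z outside [15.5, 28]); Merging all regions: only the r=6 cylinder is present, so the union is just that shape — boundary = 37.27 mm. So its perimeter = 37.27 mm. Layer 115 is larger (52.00 vs 37.27 mm).

layer 115 (z = 23 mm)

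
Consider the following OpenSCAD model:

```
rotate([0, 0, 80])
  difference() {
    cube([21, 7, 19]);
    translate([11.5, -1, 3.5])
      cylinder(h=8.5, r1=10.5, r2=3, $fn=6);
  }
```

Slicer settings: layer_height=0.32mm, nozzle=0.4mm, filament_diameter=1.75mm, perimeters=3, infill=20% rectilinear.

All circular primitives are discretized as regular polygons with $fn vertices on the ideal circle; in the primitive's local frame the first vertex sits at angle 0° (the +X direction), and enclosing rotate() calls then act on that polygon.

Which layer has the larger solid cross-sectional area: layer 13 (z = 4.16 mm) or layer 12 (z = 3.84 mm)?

layer 13 (z = 4.16 mm)

Layer 13 (z = 4.16): the 21×7 cube contributes its full rectangle (area 147.00 mm²); the cone at (11.5, -1) contributes a regular 6-gon of circumradius 9.918 (interpolated between r1=10.5 and r2=3 at t=0.078) (area = (6/2)·9.918²·sin(360°/6) = 255.55 mm²); After the difference (first − rest): starting from the 21×7 cube (147.00 mm²), the cone at (11.5, -1) partially overlaps it — only the 102.47 mm² overlap (of its 255.55 mm²) is removed, clipping the outline — area = 44.53 mm²; (rotated 80° about Z; rotation is an isometry so areas/perimeters/island counts are preserved). So its area = 44.53 mm². Layer 12 (z = 3.84): the 21×7 cube contributes its full rectangle (area 147.00 mm²); the cone at (11.5, -1): at t=0.040 of its height the radius interpolates to r₁+(r₂−r₁)t = 10.200, giving a regular 6-gon of that circumradius (area = (6/2)·10.200²·sin(360°/6) = 270.30 mm²); After the difference (first − rest): starting from the 21×7 cube (147.00 mm²), the cone at (11.5, -1) partially overlaps it — only the 106.41 mm² overlap (of its 270.30 mm²) is removed, clipping the outline — area = 40.59 mm²; (rotated 80° about Z; rotation is an isometry so areas/perimeters/island counts are preserved). So its area = 40.59 mm². Layer 13 is larger (44.53 vs 40.59 mm²).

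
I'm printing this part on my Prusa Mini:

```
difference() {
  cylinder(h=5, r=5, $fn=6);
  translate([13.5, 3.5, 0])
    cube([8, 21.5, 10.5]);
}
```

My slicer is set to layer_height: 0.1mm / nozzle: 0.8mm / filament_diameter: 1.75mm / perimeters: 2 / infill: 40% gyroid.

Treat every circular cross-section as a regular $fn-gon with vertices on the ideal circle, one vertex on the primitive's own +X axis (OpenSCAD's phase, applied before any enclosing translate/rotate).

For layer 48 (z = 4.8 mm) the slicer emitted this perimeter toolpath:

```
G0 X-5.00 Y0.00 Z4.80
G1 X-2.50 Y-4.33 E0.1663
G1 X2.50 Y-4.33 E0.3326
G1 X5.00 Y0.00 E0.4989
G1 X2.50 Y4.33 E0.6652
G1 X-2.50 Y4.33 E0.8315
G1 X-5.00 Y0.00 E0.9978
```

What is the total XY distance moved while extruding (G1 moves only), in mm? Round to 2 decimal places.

30.00 mm

Sum the Euclidean lengths of each G1 segment: total = 30.00 mm.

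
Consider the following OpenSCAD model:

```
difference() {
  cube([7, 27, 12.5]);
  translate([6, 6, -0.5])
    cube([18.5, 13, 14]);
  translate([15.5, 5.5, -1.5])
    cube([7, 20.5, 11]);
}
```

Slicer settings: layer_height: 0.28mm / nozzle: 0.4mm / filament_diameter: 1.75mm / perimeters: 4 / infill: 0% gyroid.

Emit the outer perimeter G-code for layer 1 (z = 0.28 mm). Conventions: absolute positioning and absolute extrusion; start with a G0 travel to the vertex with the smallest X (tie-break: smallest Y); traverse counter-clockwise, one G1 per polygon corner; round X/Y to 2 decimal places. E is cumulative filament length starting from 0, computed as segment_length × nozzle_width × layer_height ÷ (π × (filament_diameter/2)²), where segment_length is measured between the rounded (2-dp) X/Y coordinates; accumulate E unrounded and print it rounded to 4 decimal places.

G0 X0.00 Y0.00 Z0.28
G1 X7.00 Y0.00 E0.3259
G1 X7.00 Y6.00 E0.6053
G1 X6.00 Y6.00 E0.6519
G1 X6.00 Y19.00 E1.2572
G1 X7.00 Y19.00 E1.3038
G1 X7.00 Y27.00 E1.6763
G1 X0.00 Y27.00 E2.0023
G1 X0.00 Y0.00 E3.2595

At z = 0.28 mm: the 7×27 cube contributes its full rectangle; the cube at (6, 6) is present — its section is the full 18.5×13 rectangle; the cube at (15.5, 5.5) is present — its section is the full 7×20.5 rectangle; Subtracting the remaining from the first: starting from the 7×27 cube, the 18.5×13 cube at (6, 6) partially overlaps it — only the 13.00 mm² overlap (of its 240.50 mm²) is removed, clipping the outline; the 7×20.5 cube at (15.5, 5.5) misses the remaining region (no effect) — 1 connected region. The outline is a single polygon with 8 vertices. Extrusion per mm of travel: 0.4 × 0.28 / (π × 0.875²) = 0.046564. Accumulating E over each segment gives final E = 3.2595.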